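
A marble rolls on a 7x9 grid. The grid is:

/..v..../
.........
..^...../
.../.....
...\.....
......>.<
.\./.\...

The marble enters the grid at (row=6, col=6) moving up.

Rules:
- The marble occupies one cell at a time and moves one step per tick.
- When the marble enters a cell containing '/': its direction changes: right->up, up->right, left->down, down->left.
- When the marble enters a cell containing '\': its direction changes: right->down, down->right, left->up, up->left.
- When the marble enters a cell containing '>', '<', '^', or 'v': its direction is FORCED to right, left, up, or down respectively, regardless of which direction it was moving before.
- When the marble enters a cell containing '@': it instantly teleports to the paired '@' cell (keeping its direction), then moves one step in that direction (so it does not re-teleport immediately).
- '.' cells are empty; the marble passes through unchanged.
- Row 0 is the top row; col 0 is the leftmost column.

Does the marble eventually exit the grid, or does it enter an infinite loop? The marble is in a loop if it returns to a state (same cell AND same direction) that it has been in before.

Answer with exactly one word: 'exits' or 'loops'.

Answer: loops

Derivation:
Step 1: enter (6,6), '.' pass, move up to (5,6)
Step 2: enter (5,6), '>' forces up->right, move right to (5,7)
Step 3: enter (5,7), '.' pass, move right to (5,8)
Step 4: enter (5,8), '<' forces right->left, move left to (5,7)
Step 5: enter (5,7), '.' pass, move left to (5,6)
Step 6: enter (5,6), '>' forces left->right, move right to (5,7)
Step 7: at (5,7) dir=right — LOOP DETECTED (seen before)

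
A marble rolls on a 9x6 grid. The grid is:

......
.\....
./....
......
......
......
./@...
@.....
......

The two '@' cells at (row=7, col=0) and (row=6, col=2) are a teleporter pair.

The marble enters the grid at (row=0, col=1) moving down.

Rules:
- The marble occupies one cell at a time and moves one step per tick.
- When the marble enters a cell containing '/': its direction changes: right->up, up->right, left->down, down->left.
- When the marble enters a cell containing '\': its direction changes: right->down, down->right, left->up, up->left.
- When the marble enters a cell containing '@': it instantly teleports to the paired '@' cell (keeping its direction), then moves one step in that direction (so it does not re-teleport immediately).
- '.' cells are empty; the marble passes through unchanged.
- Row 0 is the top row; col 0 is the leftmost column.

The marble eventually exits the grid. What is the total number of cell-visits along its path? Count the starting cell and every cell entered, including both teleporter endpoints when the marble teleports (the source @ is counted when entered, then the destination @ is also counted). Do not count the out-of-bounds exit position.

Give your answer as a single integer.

Answer: 6

Derivation:
Step 1: enter (0,1), '.' pass, move down to (1,1)
Step 2: enter (1,1), '\' deflects down->right, move right to (1,2)
Step 3: enter (1,2), '.' pass, move right to (1,3)
Step 4: enter (1,3), '.' pass, move right to (1,4)
Step 5: enter (1,4), '.' pass, move right to (1,5)
Step 6: enter (1,5), '.' pass, move right to (1,6)
Step 7: at (1,6) — EXIT via right edge, pos 1
Path length (cell visits): 6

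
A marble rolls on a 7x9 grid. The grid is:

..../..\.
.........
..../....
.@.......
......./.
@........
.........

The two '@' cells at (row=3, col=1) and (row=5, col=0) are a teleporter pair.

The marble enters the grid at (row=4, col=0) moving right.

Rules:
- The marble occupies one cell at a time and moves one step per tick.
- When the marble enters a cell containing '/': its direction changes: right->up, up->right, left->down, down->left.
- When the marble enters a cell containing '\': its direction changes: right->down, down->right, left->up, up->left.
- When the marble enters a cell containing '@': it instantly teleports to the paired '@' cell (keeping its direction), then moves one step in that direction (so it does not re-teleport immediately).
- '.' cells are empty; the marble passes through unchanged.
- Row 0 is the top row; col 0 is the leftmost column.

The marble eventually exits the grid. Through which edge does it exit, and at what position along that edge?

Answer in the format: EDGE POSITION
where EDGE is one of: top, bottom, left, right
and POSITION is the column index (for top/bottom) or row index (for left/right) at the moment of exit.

Answer: left 2

Derivation:
Step 1: enter (4,0), '.' pass, move right to (4,1)
Step 2: enter (4,1), '.' pass, move right to (4,2)
Step 3: enter (4,2), '.' pass, move right to (4,3)
Step 4: enter (4,3), '.' pass, move right to (4,4)
Step 5: enter (4,4), '.' pass, move right to (4,5)
Step 6: enter (4,5), '.' pass, move right to (4,6)
Step 7: enter (4,6), '.' pass, move right to (4,7)
Step 8: enter (4,7), '/' deflects right->up, move up to (3,7)
Step 9: enter (3,7), '.' pass, move up to (2,7)
Step 10: enter (2,7), '.' pass, move up to (1,7)
Step 11: enter (1,7), '.' pass, move up to (0,7)
Step 12: enter (0,7), '\' deflects up->left, move left to (0,6)
Step 13: enter (0,6), '.' pass, move left to (0,5)
Step 14: enter (0,5), '.' pass, move left to (0,4)
Step 15: enter (0,4), '/' deflects left->down, move down to (1,4)
Step 16: enter (1,4), '.' pass, move down to (2,4)
Step 17: enter (2,4), '/' deflects down->left, move left to (2,3)
Step 18: enter (2,3), '.' pass, move left to (2,2)
Step 19: enter (2,2), '.' pass, move left to (2,1)
Step 20: enter (2,1), '.' pass, move left to (2,0)
Step 21: enter (2,0), '.' pass, move left to (2,-1)
Step 22: at (2,-1) — EXIT via left edge, pos 2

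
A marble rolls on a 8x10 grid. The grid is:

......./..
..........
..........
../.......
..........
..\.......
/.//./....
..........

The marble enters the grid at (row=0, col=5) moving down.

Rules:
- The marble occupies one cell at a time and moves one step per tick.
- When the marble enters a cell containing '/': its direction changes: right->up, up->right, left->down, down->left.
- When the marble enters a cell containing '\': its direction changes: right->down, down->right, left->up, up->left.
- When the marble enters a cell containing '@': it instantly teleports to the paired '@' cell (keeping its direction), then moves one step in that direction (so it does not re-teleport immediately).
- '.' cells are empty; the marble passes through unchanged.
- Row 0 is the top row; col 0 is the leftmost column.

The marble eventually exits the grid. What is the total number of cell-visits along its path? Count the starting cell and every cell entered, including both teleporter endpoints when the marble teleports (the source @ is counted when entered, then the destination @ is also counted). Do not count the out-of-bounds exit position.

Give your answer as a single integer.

Answer: 10

Derivation:
Step 1: enter (0,5), '.' pass, move down to (1,5)
Step 2: enter (1,5), '.' pass, move down to (2,5)
Step 3: enter (2,5), '.' pass, move down to (3,5)
Step 4: enter (3,5), '.' pass, move down to (4,5)
Step 5: enter (4,5), '.' pass, move down to (5,5)
Step 6: enter (5,5), '.' pass, move down to (6,5)
Step 7: enter (6,5), '/' deflects down->left, move left to (6,4)
Step 8: enter (6,4), '.' pass, move left to (6,3)
Step 9: enter (6,3), '/' deflects left->down, move down to (7,3)
Step 10: enter (7,3), '.' pass, move down to (8,3)
Step 11: at (8,3) — EXIT via bottom edge, pos 3
Path length (cell visits): 10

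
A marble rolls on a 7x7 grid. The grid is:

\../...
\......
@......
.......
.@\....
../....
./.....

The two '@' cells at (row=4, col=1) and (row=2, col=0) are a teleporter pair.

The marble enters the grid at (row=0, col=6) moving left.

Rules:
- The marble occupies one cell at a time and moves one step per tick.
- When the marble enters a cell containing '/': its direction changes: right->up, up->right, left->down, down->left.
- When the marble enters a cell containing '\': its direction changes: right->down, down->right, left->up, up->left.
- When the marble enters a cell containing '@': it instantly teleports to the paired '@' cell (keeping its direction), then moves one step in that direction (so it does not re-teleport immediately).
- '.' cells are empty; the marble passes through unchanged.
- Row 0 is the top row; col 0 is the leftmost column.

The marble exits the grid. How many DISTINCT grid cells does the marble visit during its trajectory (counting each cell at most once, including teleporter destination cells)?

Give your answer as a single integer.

Answer: 10

Derivation:
Step 1: enter (0,6), '.' pass, move left to (0,5)
Step 2: enter (0,5), '.' pass, move left to (0,4)
Step 3: enter (0,4), '.' pass, move left to (0,3)
Step 4: enter (0,3), '/' deflects left->down, move down to (1,3)
Step 5: enter (1,3), '.' pass, move down to (2,3)
Step 6: enter (2,3), '.' pass, move down to (3,3)
Step 7: enter (3,3), '.' pass, move down to (4,3)
Step 8: enter (4,3), '.' pass, move down to (5,3)
Step 9: enter (5,3), '.' pass, move down to (6,3)
Step 10: enter (6,3), '.' pass, move down to (7,3)
Step 11: at (7,3) — EXIT via bottom edge, pos 3
Distinct cells visited: 10 (path length 10)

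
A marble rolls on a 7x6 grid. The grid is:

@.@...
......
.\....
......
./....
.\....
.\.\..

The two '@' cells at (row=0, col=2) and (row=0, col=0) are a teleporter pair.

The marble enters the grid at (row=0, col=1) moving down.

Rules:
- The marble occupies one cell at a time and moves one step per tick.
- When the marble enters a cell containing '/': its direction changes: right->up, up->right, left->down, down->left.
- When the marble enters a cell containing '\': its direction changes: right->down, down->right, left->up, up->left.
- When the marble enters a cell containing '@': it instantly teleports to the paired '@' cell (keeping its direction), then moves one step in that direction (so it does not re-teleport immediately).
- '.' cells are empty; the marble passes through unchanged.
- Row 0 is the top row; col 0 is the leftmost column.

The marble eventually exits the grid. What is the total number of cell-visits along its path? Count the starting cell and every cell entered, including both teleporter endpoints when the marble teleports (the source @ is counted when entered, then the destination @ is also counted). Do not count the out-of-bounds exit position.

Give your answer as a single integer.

Answer: 7

Derivation:
Step 1: enter (0,1), '.' pass, move down to (1,1)
Step 2: enter (1,1), '.' pass, move down to (2,1)
Step 3: enter (2,1), '\' deflects down->right, move right to (2,2)
Step 4: enter (2,2), '.' pass, move right to (2,3)
Step 5: enter (2,3), '.' pass, move right to (2,4)
Step 6: enter (2,4), '.' pass, move right to (2,5)
Step 7: enter (2,5), '.' pass, move right to (2,6)
Step 8: at (2,6) — EXIT via right edge, pos 2
Path length (cell visits): 7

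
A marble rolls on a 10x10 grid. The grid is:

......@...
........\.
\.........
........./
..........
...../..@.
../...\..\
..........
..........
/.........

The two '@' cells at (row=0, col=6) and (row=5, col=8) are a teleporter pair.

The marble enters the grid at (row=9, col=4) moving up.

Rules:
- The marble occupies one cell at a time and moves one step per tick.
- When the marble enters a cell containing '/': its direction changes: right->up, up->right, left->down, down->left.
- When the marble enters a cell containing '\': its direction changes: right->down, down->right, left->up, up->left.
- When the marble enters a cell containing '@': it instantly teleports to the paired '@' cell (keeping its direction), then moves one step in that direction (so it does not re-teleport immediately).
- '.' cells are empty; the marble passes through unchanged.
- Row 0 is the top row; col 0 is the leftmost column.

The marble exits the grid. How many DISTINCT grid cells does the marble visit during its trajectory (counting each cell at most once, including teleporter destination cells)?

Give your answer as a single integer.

Answer: 10

Derivation:
Step 1: enter (9,4), '.' pass, move up to (8,4)
Step 2: enter (8,4), '.' pass, move up to (7,4)
Step 3: enter (7,4), '.' pass, move up to (6,4)
Step 4: enter (6,4), '.' pass, move up to (5,4)
Step 5: enter (5,4), '.' pass, move up to (4,4)
Step 6: enter (4,4), '.' pass, move up to (3,4)
Step 7: enter (3,4), '.' pass, move up to (2,4)
Step 8: enter (2,4), '.' pass, move up to (1,4)
Step 9: enter (1,4), '.' pass, move up to (0,4)
Step 10: enter (0,4), '.' pass, move up to (-1,4)
Step 11: at (-1,4) — EXIT via top edge, pos 4
Distinct cells visited: 10 (path length 10)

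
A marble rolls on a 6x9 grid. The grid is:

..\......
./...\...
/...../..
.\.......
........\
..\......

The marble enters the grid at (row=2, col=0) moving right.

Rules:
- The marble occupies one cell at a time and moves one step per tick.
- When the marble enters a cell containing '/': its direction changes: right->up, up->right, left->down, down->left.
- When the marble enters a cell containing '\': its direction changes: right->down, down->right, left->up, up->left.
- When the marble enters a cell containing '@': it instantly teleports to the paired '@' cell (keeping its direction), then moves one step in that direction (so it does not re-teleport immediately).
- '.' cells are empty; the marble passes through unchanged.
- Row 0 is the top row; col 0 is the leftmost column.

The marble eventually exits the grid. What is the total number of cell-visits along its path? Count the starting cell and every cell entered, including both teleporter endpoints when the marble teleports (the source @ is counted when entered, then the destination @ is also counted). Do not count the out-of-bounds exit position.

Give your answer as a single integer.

Answer: 3

Derivation:
Step 1: enter (2,0), '/' deflects right->up, move up to (1,0)
Step 2: enter (1,0), '.' pass, move up to (0,0)
Step 3: enter (0,0), '.' pass, move up to (-1,0)
Step 4: at (-1,0) — EXIT via top edge, pos 0
Path length (cell visits): 3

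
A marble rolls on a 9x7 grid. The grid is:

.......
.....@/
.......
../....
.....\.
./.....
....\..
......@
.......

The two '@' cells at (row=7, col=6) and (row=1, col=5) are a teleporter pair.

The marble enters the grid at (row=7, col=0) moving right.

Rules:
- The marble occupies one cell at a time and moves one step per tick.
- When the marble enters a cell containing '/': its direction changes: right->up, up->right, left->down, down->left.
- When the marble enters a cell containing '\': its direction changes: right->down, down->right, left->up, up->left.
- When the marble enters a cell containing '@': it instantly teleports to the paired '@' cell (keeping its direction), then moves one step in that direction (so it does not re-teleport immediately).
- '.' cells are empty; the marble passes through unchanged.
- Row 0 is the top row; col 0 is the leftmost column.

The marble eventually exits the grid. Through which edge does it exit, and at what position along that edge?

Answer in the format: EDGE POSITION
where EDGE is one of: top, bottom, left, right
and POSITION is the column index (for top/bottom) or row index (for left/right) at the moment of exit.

Step 1: enter (7,0), '.' pass, move right to (7,1)
Step 2: enter (7,1), '.' pass, move right to (7,2)
Step 3: enter (7,2), '.' pass, move right to (7,3)
Step 4: enter (7,3), '.' pass, move right to (7,4)
Step 5: enter (7,4), '.' pass, move right to (7,5)
Step 6: enter (7,5), '.' pass, move right to (7,6)
Step 7: enter (7,6), '@' teleport (7,6)->(1,5), also enter (1,5), move right to (1,6)
Step 8: enter (1,6), '/' deflects right->up, move up to (0,6)
Step 9: enter (0,6), '.' pass, move up to (-1,6)
Step 10: at (-1,6) — EXIT via top edge, pos 6

Answer: top 6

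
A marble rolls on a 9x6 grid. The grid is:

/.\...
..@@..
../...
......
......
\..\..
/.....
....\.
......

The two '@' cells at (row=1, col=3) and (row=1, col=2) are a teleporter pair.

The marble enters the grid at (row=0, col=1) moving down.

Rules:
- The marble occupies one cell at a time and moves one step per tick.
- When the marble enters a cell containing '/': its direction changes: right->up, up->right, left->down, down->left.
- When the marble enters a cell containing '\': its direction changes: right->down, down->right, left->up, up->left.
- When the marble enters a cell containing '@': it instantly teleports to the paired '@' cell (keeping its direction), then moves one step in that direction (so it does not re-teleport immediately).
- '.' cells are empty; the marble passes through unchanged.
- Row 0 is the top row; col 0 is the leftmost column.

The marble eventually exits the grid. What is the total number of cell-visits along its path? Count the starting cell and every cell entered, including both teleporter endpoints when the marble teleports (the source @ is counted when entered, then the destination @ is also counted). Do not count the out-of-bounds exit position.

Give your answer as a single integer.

Step 1: enter (0,1), '.' pass, move down to (1,1)
Step 2: enter (1,1), '.' pass, move down to (2,1)
Step 3: enter (2,1), '.' pass, move down to (3,1)
Step 4: enter (3,1), '.' pass, move down to (4,1)
Step 5: enter (4,1), '.' pass, move down to (5,1)
Step 6: enter (5,1), '.' pass, move down to (6,1)
Step 7: enter (6,1), '.' pass, move down to (7,1)
Step 8: enter (7,1), '.' pass, move down to (8,1)
Step 9: enter (8,1), '.' pass, move down to (9,1)
Step 10: at (9,1) — EXIT via bottom edge, pos 1
Path length (cell visits): 9

Answer: 9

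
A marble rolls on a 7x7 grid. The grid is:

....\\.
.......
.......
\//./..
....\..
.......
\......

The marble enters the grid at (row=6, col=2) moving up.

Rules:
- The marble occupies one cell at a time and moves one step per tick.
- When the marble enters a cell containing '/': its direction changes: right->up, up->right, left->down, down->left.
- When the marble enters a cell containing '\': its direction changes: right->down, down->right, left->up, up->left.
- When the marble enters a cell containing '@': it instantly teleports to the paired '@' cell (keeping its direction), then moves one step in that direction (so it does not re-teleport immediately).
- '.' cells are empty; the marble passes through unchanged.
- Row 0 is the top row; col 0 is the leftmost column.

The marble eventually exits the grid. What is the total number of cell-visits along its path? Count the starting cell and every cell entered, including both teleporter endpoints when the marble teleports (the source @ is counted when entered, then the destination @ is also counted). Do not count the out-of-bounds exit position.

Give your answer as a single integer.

Step 1: enter (6,2), '.' pass, move up to (5,2)
Step 2: enter (5,2), '.' pass, move up to (4,2)
Step 3: enter (4,2), '.' pass, move up to (3,2)
Step 4: enter (3,2), '/' deflects up->right, move right to (3,3)
Step 5: enter (3,3), '.' pass, move right to (3,4)
Step 6: enter (3,4), '/' deflects right->up, move up to (2,4)
Step 7: enter (2,4), '.' pass, move up to (1,4)
Step 8: enter (1,4), '.' pass, move up to (0,4)
Step 9: enter (0,4), '\' deflects up->left, move left to (0,3)
Step 10: enter (0,3), '.' pass, move left to (0,2)
Step 11: enter (0,2), '.' pass, move left to (0,1)
Step 12: enter (0,1), '.' pass, move left to (0,0)
Step 13: enter (0,0), '.' pass, move left to (0,-1)
Step 14: at (0,-1) — EXIT via left edge, pos 0
Path length (cell visits): 13

Answer: 13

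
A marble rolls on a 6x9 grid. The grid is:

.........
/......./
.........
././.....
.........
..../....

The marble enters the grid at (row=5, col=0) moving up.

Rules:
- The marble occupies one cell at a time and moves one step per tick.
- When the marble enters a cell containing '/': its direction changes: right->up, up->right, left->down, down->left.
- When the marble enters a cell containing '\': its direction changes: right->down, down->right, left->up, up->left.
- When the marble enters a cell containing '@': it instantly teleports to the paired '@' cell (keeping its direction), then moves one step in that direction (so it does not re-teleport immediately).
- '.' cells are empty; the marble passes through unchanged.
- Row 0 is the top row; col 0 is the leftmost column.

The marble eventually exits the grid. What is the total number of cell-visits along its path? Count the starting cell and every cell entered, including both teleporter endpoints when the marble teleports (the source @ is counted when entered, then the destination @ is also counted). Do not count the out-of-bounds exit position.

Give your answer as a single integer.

Step 1: enter (5,0), '.' pass, move up to (4,0)
Step 2: enter (4,0), '.' pass, move up to (3,0)
Step 3: enter (3,0), '.' pass, move up to (2,0)
Step 4: enter (2,0), '.' pass, move up to (1,0)
Step 5: enter (1,0), '/' deflects up->right, move right to (1,1)
Step 6: enter (1,1), '.' pass, move right to (1,2)
Step 7: enter (1,2), '.' pass, move right to (1,3)
Step 8: enter (1,3), '.' pass, move right to (1,4)
Step 9: enter (1,4), '.' pass, move right to (1,5)
Step 10: enter (1,5), '.' pass, move right to (1,6)
Step 11: enter (1,6), '.' pass, move right to (1,7)
Step 12: enter (1,7), '.' pass, move right to (1,8)
Step 13: enter (1,8), '/' deflects right->up, move up to (0,8)
Step 14: enter (0,8), '.' pass, move up to (-1,8)
Step 15: at (-1,8) — EXIT via top edge, pos 8
Path length (cell visits): 14

Answer: 14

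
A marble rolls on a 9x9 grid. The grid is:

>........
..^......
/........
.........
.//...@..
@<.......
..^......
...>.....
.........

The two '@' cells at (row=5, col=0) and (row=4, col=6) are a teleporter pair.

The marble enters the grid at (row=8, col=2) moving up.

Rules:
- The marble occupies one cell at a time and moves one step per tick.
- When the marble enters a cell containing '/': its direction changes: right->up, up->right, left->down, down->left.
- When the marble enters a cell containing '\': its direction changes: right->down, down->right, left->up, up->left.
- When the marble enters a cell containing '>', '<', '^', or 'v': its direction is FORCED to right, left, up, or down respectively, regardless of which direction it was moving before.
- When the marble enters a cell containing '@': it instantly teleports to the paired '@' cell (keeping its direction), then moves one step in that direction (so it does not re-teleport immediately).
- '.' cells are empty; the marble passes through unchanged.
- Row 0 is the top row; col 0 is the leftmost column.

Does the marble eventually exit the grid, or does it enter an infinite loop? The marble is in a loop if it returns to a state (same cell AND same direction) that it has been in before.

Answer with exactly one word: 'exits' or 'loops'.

Answer: loops

Derivation:
Step 1: enter (8,2), '.' pass, move up to (7,2)
Step 2: enter (7,2), '.' pass, move up to (6,2)
Step 3: enter (6,2), '^' forces up->up, move up to (5,2)
Step 4: enter (5,2), '.' pass, move up to (4,2)
Step 5: enter (4,2), '/' deflects up->right, move right to (4,3)
Step 6: enter (4,3), '.' pass, move right to (4,4)
Step 7: enter (4,4), '.' pass, move right to (4,5)
Step 8: enter (4,5), '.' pass, move right to (4,6)
Step 9: enter (4,6), '@' teleport (4,6)->(5,0), also enter (5,0), move right to (5,1)
Step 10: enter (5,1), '<' forces right->left, move left to (5,0)
Step 11: enter (5,0), '@' teleport (5,0)->(4,6), also enter (4,6), move left to (4,5)
Step 12: enter (4,5), '.' pass, move left to (4,4)
Step 13: enter (4,4), '.' pass, move left to (4,3)
Step 14: enter (4,3), '.' pass, move left to (4,2)
Step 15: enter (4,2), '/' deflects left->down, move down to (5,2)
Step 16: enter (5,2), '.' pass, move down to (6,2)
Step 17: enter (6,2), '^' forces down->up, move up to (5,2)
Step 18: at (5,2) dir=up — LOOP DETECTED (seen before)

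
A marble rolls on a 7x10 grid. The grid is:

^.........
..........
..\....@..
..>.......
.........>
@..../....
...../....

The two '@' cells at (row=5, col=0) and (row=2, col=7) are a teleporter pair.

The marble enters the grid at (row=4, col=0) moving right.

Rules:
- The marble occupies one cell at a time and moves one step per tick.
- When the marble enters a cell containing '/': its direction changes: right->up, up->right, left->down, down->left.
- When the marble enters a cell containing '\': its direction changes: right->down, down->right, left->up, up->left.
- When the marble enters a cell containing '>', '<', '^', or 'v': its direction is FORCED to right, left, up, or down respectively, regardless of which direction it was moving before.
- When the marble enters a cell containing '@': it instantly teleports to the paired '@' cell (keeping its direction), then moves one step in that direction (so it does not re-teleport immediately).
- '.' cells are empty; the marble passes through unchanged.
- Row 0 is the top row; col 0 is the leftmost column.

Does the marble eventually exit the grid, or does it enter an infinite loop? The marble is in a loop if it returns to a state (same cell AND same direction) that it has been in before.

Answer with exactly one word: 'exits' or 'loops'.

Answer: exits

Derivation:
Step 1: enter (4,0), '.' pass, move right to (4,1)
Step 2: enter (4,1), '.' pass, move right to (4,2)
Step 3: enter (4,2), '.' pass, move right to (4,3)
Step 4: enter (4,3), '.' pass, move right to (4,4)
Step 5: enter (4,4), '.' pass, move right to (4,5)
Step 6: enter (4,5), '.' pass, move right to (4,6)
Step 7: enter (4,6), '.' pass, move right to (4,7)
Step 8: enter (4,7), '.' pass, move right to (4,8)
Step 9: enter (4,8), '.' pass, move right to (4,9)
Step 10: enter (4,9), '>' forces right->right, move right to (4,10)
Step 11: at (4,10) — EXIT via right edge, pos 4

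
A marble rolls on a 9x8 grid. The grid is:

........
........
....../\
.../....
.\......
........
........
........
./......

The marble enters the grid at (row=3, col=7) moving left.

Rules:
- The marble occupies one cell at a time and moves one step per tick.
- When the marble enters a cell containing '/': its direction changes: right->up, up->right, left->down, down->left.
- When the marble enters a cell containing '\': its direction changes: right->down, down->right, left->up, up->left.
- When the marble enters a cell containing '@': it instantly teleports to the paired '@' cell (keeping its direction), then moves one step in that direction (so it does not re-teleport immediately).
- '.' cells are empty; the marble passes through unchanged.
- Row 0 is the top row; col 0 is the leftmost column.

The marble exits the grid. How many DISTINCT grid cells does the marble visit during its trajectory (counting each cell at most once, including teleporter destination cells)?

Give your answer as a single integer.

Step 1: enter (3,7), '.' pass, move left to (3,6)
Step 2: enter (3,6), '.' pass, move left to (3,5)
Step 3: enter (3,5), '.' pass, move left to (3,4)
Step 4: enter (3,4), '.' pass, move left to (3,3)
Step 5: enter (3,3), '/' deflects left->down, move down to (4,3)
Step 6: enter (4,3), '.' pass, move down to (5,3)
Step 7: enter (5,3), '.' pass, move down to (6,3)
Step 8: enter (6,3), '.' pass, move down to (7,3)
Step 9: enter (7,3), '.' pass, move down to (8,3)
Step 10: enter (8,3), '.' pass, move down to (9,3)
Step 11: at (9,3) — EXIT via bottom edge, pos 3
Distinct cells visited: 10 (path length 10)

Answer: 10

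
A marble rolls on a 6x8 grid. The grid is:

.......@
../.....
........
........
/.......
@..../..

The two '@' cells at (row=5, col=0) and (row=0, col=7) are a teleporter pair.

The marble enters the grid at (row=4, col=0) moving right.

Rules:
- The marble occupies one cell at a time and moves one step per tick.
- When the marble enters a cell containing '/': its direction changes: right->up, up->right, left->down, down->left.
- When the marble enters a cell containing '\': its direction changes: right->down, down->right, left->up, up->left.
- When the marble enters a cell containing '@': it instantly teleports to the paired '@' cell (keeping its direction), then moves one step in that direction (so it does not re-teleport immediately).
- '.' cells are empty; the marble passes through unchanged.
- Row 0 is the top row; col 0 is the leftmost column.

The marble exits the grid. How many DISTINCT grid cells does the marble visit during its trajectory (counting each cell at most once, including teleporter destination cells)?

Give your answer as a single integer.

Step 1: enter (4,0), '/' deflects right->up, move up to (3,0)
Step 2: enter (3,0), '.' pass, move up to (2,0)
Step 3: enter (2,0), '.' pass, move up to (1,0)
Step 4: enter (1,0), '.' pass, move up to (0,0)
Step 5: enter (0,0), '.' pass, move up to (-1,0)
Step 6: at (-1,0) — EXIT via top edge, pos 0
Distinct cells visited: 5 (path length 5)

Answer: 5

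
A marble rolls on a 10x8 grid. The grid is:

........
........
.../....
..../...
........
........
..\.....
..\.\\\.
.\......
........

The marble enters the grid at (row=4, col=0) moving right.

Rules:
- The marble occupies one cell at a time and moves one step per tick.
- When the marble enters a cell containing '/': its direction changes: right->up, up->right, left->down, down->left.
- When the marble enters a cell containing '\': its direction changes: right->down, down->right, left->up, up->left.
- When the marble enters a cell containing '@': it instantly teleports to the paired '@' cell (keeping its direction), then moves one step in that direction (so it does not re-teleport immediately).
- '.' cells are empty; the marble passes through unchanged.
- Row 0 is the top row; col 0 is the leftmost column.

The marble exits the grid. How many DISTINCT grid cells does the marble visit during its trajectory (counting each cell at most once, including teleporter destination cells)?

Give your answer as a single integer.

Answer: 8

Derivation:
Step 1: enter (4,0), '.' pass, move right to (4,1)
Step 2: enter (4,1), '.' pass, move right to (4,2)
Step 3: enter (4,2), '.' pass, move right to (4,3)
Step 4: enter (4,3), '.' pass, move right to (4,4)
Step 5: enter (4,4), '.' pass, move right to (4,5)
Step 6: enter (4,5), '.' pass, move right to (4,6)
Step 7: enter (4,6), '.' pass, move right to (4,7)
Step 8: enter (4,7), '.' pass, move right to (4,8)
Step 9: at (4,8) — EXIT via right edge, pos 4
Distinct cells visited: 8 (path length 8)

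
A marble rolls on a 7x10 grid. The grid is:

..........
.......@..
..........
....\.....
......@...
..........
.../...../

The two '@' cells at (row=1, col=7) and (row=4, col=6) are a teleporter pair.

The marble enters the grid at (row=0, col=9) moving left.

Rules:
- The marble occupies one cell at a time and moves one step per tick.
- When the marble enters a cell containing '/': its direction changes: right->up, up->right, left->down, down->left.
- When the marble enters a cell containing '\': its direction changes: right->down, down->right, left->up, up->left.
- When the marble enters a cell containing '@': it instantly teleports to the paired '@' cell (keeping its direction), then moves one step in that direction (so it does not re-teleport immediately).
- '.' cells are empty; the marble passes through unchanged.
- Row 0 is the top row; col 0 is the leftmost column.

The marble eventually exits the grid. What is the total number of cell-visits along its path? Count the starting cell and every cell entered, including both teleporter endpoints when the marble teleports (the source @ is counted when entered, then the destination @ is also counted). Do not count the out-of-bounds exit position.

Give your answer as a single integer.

Step 1: enter (0,9), '.' pass, move left to (0,8)
Step 2: enter (0,8), '.' pass, move left to (0,7)
Step 3: enter (0,7), '.' pass, move left to (0,6)
Step 4: enter (0,6), '.' pass, move left to (0,5)
Step 5: enter (0,5), '.' pass, move left to (0,4)
Step 6: enter (0,4), '.' pass, move left to (0,3)
Step 7: enter (0,3), '.' pass, move left to (0,2)
Step 8: enter (0,2), '.' pass, move left to (0,1)
Step 9: enter (0,1), '.' pass, move left to (0,0)
Step 10: enter (0,0), '.' pass, move left to (0,-1)
Step 11: at (0,-1) — EXIT via left edge, pos 0
Path length (cell visits): 10

Answer: 10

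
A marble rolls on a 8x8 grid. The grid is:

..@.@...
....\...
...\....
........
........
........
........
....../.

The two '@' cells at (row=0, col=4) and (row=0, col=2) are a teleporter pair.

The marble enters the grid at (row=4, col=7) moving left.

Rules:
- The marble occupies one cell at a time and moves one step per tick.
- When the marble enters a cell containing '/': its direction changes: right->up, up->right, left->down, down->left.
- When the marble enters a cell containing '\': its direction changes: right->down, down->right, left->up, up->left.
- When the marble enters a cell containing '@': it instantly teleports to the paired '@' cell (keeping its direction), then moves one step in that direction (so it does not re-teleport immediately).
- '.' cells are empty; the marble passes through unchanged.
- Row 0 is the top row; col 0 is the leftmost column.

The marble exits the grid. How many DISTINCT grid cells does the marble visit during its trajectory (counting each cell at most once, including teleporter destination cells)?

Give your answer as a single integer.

Step 1: enter (4,7), '.' pass, move left to (4,6)
Step 2: enter (4,6), '.' pass, move left to (4,5)
Step 3: enter (4,5), '.' pass, move left to (4,4)
Step 4: enter (4,4), '.' pass, move left to (4,3)
Step 5: enter (4,3), '.' pass, move left to (4,2)
Step 6: enter (4,2), '.' pass, move left to (4,1)
Step 7: enter (4,1), '.' pass, move left to (4,0)
Step 8: enter (4,0), '.' pass, move left to (4,-1)
Step 9: at (4,-1) — EXIT via left edge, pos 4
Distinct cells visited: 8 (path length 8)

Answer: 8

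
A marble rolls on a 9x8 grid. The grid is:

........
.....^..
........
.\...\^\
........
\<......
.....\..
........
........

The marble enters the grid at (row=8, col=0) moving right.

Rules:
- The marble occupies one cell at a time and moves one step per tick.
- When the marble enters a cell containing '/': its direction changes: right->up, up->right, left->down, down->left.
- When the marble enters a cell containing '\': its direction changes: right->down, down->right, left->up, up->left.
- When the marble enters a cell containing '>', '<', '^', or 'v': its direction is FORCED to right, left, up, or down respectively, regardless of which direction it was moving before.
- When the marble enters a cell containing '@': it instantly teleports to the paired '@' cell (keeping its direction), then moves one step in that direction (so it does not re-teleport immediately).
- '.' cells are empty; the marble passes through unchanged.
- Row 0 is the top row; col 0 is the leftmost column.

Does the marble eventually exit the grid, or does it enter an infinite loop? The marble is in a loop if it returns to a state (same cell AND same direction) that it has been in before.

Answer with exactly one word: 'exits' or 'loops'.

Step 1: enter (8,0), '.' pass, move right to (8,1)
Step 2: enter (8,1), '.' pass, move right to (8,2)
Step 3: enter (8,2), '.' pass, move right to (8,3)
Step 4: enter (8,3), '.' pass, move right to (8,4)
Step 5: enter (8,4), '.' pass, move right to (8,5)
Step 6: enter (8,5), '.' pass, move right to (8,6)
Step 7: enter (8,6), '.' pass, move right to (8,7)
Step 8: enter (8,7), '.' pass, move right to (8,8)
Step 9: at (8,8) — EXIT via right edge, pos 8

Answer: exits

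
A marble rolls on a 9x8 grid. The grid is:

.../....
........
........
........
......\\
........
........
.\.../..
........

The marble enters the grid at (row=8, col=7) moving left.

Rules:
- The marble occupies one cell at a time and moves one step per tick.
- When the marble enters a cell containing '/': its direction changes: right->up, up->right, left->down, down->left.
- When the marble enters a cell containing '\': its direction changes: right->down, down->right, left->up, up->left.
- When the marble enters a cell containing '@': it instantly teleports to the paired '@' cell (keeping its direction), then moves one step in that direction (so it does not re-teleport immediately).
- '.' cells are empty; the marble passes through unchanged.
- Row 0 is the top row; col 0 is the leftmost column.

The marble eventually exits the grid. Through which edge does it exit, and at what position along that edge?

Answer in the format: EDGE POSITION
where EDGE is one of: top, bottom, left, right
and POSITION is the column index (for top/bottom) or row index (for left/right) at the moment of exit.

Answer: left 8

Derivation:
Step 1: enter (8,7), '.' pass, move left to (8,6)
Step 2: enter (8,6), '.' pass, move left to (8,5)
Step 3: enter (8,5), '.' pass, move left to (8,4)
Step 4: enter (8,4), '.' pass, move left to (8,3)
Step 5: enter (8,3), '.' pass, move left to (8,2)
Step 6: enter (8,2), '.' pass, move left to (8,1)
Step 7: enter (8,1), '.' pass, move left to (8,0)
Step 8: enter (8,0), '.' pass, move left to (8,-1)
Step 9: at (8,-1) — EXIT via left edge, pos 8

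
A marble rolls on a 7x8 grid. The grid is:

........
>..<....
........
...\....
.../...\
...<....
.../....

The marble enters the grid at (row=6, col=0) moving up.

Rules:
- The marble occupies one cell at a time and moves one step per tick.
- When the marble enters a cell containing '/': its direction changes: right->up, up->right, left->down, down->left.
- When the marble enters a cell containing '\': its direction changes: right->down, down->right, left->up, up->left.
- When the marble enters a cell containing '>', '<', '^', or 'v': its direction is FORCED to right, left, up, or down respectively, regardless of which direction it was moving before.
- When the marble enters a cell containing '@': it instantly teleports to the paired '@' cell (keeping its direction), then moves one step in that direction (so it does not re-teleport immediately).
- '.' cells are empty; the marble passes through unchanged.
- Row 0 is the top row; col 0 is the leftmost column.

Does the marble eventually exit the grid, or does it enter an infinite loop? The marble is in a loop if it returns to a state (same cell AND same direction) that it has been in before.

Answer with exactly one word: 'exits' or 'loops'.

Answer: loops

Derivation:
Step 1: enter (6,0), '.' pass, move up to (5,0)
Step 2: enter (5,0), '.' pass, move up to (4,0)
Step 3: enter (4,0), '.' pass, move up to (3,0)
Step 4: enter (3,0), '.' pass, move up to (2,0)
Step 5: enter (2,0), '.' pass, move up to (1,0)
Step 6: enter (1,0), '>' forces up->right, move right to (1,1)
Step 7: enter (1,1), '.' pass, move right to (1,2)
Step 8: enter (1,2), '.' pass, move right to (1,3)
Step 9: enter (1,3), '<' forces right->left, move left to (1,2)
Step 10: enter (1,2), '.' pass, move left to (1,1)
Step 11: enter (1,1), '.' pass, move left to (1,0)
Step 12: enter (1,0), '>' forces left->right, move right to (1,1)
Step 13: at (1,1) dir=right — LOOP DETECTED (seen before)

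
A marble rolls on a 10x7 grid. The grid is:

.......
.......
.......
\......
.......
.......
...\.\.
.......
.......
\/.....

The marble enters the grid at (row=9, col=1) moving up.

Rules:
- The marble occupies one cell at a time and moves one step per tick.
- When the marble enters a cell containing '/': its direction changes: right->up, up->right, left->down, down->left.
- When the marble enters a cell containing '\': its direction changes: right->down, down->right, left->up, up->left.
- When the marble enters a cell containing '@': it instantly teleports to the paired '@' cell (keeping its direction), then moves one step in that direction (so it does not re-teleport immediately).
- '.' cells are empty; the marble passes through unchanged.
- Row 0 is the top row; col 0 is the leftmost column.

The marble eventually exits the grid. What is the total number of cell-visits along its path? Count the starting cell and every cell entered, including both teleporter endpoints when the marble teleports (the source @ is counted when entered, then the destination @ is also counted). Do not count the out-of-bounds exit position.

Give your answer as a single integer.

Answer: 6

Derivation:
Step 1: enter (9,1), '/' deflects up->right, move right to (9,2)
Step 2: enter (9,2), '.' pass, move right to (9,3)
Step 3: enter (9,3), '.' pass, move right to (9,4)
Step 4: enter (9,4), '.' pass, move right to (9,5)
Step 5: enter (9,5), '.' pass, move right to (9,6)
Step 6: enter (9,6), '.' pass, move right to (9,7)
Step 7: at (9,7) — EXIT via right edge, pos 9
Path length (cell visits): 6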